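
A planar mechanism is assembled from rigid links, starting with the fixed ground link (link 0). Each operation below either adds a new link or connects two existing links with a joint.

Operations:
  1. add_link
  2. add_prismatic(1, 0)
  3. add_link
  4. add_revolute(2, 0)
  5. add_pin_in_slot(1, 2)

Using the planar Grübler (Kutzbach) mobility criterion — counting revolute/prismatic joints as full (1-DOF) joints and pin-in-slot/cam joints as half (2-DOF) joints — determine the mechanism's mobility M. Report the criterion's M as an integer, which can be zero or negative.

L=1 J1=0 J2=0
add link → L=2 J1=0 J2=0
P@1,0 dof=1 J1 → L=2 J1=1 J2=0
add link → L=3 J1=1 J2=0
R@2,0 dof=1 J1 → L=3 J1=2 J2=0
PS@1,2 dof=2 J2 → L=3 J1=2 J2=1
M=3(L−1)−2J1−J2=3·2−2·2−1=1

M = 1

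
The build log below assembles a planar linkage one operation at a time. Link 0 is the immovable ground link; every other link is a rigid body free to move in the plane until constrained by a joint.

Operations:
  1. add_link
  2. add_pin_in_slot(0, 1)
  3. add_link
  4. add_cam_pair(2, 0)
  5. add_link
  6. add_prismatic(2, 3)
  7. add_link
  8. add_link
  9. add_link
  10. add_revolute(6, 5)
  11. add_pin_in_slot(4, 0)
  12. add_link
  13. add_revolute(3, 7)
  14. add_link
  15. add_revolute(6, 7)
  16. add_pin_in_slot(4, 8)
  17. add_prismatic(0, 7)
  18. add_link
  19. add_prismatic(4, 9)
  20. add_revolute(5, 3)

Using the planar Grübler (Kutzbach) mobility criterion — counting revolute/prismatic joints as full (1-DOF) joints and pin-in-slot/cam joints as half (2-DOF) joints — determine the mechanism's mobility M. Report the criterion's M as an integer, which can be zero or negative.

M = 9

[1;0;0] (link 0 is ground)
L+ [2;0;0]
PS(0,1)∈J2 [2;0;1]
L+ [3;0;1]
C(2,0)∈J2 [3;0;2]
L+ [4;0;2]
P(2,3)∈J1 [4;1;2]
L+ [5;1;2]
L+ [6;1;2]
L+ [7;1;2]
R(6,5)∈J1 [7;2;2]
PS(4,0)∈J2 [7;2;3]
L+ [8;2;3]
R(3,7)∈J1 [8;3;3]
L+ [9;3;3]
R(6,7)∈J1 [9;4;3]
PS(4,8)∈J2 [9;4;4]
P(0,7)∈J1 [9;5;4]
L+ [10;5;4]
P(4,9)∈J1 [10;6;4]
R(5,3)∈J1 [10;7;4]
mobility = 27 − 14 − 4 = 9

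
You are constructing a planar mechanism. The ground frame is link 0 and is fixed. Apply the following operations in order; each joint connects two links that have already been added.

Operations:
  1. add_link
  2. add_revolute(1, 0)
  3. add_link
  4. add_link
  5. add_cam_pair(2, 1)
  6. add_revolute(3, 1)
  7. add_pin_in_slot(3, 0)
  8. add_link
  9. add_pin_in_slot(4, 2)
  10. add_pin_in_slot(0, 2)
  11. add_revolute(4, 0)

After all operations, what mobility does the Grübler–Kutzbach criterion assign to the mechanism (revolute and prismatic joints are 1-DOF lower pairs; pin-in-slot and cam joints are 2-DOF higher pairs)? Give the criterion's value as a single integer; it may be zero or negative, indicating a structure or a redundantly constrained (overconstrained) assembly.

M = 2

[1;0;0] (link 0 is ground)
L+ [2;0;0]
R(1,0)∈J1 [2;1;0]
L+ [3;1;0]
L+ [4;1;0]
C(2,1)∈J2 [4;1;1]
R(3,1)∈J1 [4;2;1]
PS(3,0)∈J2 [4;2;2]
L+ [5;2;2]
PS(4,2)∈J2 [5;2;3]
PS(0,2)∈J2 [5;2;4]
R(4,0)∈J1 [5;3;4]
mobility = 12 − 6 − 4 = 2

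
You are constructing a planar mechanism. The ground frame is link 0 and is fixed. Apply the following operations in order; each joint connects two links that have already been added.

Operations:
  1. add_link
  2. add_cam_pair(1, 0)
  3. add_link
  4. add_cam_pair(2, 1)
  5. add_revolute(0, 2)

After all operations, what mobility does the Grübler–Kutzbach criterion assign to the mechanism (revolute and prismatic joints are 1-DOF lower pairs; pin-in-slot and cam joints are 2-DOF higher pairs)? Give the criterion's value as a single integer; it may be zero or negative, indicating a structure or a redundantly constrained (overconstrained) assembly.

M = 2

link 0 = ground. State L|J1|J2 = 1|0|0
+link1  2|0|0
C(1,0) f=2→J2  2|0|1
+link2  3|0|1
C(2,1) f=2→J2  3|0|2
R(0,2) f=1→J1  3|1|2
M = 3(3−1)−2·1−2 = 6−2−2 = 2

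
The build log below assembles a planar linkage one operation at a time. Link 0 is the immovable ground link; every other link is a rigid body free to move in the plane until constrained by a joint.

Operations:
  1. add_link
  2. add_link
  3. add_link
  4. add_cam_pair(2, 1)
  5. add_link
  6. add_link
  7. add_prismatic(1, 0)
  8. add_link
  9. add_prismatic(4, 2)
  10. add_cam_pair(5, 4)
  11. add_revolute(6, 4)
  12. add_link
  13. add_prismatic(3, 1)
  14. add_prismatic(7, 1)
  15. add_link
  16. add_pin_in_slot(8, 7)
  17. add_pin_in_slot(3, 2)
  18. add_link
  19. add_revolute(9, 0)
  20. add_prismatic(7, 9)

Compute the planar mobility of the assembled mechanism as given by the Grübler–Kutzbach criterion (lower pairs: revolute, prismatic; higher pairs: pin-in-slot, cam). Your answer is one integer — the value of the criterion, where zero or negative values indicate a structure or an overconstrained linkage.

link 0 = ground. State L|J1|J2 = 1|0|0
+link1  2|0|0
+link2  3|0|0
+link3  4|0|0
C(2,1) f=2→J2  4|0|1
+link4  5|0|1
+link5  6|0|1
P(1,0) f=1→J1  6|1|1
+link6  7|1|1
P(4,2) f=1→J1  7|2|1
C(5,4) f=2→J2  7|2|2
R(6,4) f=1→J1  7|3|2
+link7  8|3|2
P(3,1) f=1→J1  8|4|2
P(7,1) f=1→J1  8|5|2
+link8  9|5|2
PS(8,7) f=2→J2  9|5|3
PS(3,2) f=2→J2  9|5|4
+link9  10|5|4
R(9,0) f=1→J1  10|6|4
P(7,9) f=1→J1  10|7|4
M = 3(10−1)−2·7−4 = 27−14−4 = 9

M = 9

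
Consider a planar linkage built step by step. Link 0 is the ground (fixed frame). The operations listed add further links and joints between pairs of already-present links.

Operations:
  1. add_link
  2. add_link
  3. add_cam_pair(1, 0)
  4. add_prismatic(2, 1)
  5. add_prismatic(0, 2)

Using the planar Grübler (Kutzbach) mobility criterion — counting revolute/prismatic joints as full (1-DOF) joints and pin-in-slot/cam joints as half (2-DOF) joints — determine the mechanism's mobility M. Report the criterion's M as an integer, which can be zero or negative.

link 0 = ground. State L|J1|J2 = 1|0|0
+link1  2|0|0
+link2  3|0|0
C(1,0) f=2→J2  3|0|1
P(2,1) f=1→J1  3|1|1
P(0,2) f=1→J1  3|2|1
M = 3(3−1)−2·2−1 = 6−4−1 = 1

M = 1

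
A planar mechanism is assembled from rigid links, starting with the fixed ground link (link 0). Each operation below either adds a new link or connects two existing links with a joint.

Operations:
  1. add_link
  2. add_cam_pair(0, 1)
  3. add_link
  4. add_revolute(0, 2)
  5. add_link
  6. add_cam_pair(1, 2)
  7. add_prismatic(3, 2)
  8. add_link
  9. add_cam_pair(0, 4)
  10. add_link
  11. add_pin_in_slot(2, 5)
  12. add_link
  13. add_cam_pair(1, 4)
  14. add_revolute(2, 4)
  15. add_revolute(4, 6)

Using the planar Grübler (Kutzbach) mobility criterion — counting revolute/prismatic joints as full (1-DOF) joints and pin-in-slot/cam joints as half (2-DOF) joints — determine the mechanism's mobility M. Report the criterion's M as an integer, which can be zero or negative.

M = 5

ground; <1,0,0>
#1 <2,0,0>
C:0↔1 J2 <2,0,1>
#2 <3,0,1>
R:0↔2 J1 <3,1,1>
#3 <4,1,1>
C:1↔2 J2 <4,1,2>
P:3↔2 J1 <4,2,2>
#4 <5,2,2>
C:0↔4 J2 <5,2,3>
#5 <6,2,3>
PS:2↔5 J2 <6,2,4>
#6 <7,2,4>
C:1↔4 J2 <7,2,5>
R:2↔4 J1 <7,3,5>
R:4↔6 J1 <7,4,5>
3×6 − 2×4 − 1×5 = 5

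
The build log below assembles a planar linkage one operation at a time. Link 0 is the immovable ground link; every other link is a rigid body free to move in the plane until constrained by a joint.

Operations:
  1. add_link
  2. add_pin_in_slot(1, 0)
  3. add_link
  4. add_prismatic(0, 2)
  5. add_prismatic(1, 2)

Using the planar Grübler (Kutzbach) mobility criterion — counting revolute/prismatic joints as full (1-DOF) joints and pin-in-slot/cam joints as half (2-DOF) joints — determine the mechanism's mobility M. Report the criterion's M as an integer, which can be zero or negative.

link 0 = ground. State L|J1|J2 = 1|0|0
+link1  2|0|0
PS(1,0) f=2→J2  2|0|1
+link2  3|0|1
P(0,2) f=1→J1  3|1|1
P(1,2) f=1→J1  3|2|1
M = 3(3−1)−2·2−1 = 6−4−1 = 1

M = 1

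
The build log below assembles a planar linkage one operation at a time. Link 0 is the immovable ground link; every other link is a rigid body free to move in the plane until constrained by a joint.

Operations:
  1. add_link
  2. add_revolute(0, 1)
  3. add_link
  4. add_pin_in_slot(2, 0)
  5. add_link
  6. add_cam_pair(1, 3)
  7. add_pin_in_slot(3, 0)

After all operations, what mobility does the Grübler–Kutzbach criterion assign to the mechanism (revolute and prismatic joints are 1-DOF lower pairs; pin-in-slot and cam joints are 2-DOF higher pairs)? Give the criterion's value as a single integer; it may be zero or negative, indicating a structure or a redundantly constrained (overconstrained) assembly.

ground; <1,0,0>
#1 <2,0,0>
R:0↔1 J1 <2,1,0>
#2 <3,1,0>
PS:2↔0 J2 <3,1,1>
#3 <4,1,1>
C:1↔3 J2 <4,1,2>
PS:3↔0 J2 <4,1,3>
3×3 − 2×1 − 1×3 = 4

M = 4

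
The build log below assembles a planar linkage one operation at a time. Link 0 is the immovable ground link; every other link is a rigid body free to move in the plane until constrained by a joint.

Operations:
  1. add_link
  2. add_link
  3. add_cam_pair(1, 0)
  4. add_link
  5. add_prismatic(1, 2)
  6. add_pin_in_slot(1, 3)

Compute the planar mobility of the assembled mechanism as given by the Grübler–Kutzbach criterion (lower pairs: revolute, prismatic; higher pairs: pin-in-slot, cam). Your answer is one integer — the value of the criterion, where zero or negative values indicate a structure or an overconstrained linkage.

M = 5

(L,J1,J2)=(1,0,0); link0 fixed
link1: (2,0,0)
link2: (3,0,0)
C 1-0 [J2]: (3,0,1)
link3: (4,0,1)
P 1-2 [J1]: (4,1,1)
PS 1-3 [J2]: (4,1,2)
Grübler: 3·3 − 2·1 − 2 = 5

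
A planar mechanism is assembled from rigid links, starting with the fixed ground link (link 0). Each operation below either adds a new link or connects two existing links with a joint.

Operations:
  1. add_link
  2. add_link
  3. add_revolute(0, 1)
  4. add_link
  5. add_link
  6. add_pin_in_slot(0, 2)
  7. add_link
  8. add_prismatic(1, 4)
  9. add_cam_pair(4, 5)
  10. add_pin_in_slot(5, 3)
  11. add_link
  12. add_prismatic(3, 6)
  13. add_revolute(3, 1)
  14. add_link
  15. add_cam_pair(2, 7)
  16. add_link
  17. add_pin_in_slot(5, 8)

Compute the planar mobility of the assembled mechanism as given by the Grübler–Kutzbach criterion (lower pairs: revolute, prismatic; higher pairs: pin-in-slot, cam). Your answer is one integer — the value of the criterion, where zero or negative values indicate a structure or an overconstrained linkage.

[1;0;0] (link 0 is ground)
L+ [2;0;0]
L+ [3;0;0]
R(0,1)∈J1 [3;1;0]
L+ [4;1;0]
L+ [5;1;0]
PS(0,2)∈J2 [5;1;1]
L+ [6;1;1]
P(1,4)∈J1 [6;2;1]
C(4,5)∈J2 [6;2;2]
PS(5,3)∈J2 [6;2;3]
L+ [7;2;3]
P(3,6)∈J1 [7;3;3]
R(3,1)∈J1 [7;4;3]
L+ [8;4;3]
C(2,7)∈J2 [8;4;4]
L+ [9;4;4]
PS(5,8)∈J2 [9;4;5]
mobility = 24 − 8 − 5 = 11

M = 11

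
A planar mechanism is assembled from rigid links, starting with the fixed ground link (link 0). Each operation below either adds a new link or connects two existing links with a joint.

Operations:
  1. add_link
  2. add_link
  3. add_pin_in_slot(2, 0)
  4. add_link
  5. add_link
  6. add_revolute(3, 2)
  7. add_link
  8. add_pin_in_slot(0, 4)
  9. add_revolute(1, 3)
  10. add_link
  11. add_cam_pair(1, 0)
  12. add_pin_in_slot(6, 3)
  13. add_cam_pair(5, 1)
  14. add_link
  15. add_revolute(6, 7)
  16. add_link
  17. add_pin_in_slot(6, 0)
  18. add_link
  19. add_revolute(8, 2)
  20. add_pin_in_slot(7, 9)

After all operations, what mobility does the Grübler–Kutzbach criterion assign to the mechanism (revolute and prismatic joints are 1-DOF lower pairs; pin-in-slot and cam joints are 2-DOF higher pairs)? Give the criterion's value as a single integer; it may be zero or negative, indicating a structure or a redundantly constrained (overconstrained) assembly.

M = 12

(L,J1,J2)=(1,0,0); link0 fixed
link1: (2,0,0)
link2: (3,0,0)
PS 2-0 [J2]: (3,0,1)
link3: (4,0,1)
link4: (5,0,1)
R 3-2 [J1]: (5,1,1)
link5: (6,1,1)
PS 0-4 [J2]: (6,1,2)
R 1-3 [J1]: (6,2,2)
link6: (7,2,2)
C 1-0 [J2]: (7,2,3)
PS 6-3 [J2]: (7,2,4)
C 5-1 [J2]: (7,2,5)
link7: (8,2,5)
R 6-7 [J1]: (8,3,5)
link8: (9,3,5)
PS 6-0 [J2]: (9,3,6)
link9: (10,3,6)
R 8-2 [J1]: (10,4,6)
PS 7-9 [J2]: (10,4,7)
Grübler: 3·9 − 2·4 − 7 = 12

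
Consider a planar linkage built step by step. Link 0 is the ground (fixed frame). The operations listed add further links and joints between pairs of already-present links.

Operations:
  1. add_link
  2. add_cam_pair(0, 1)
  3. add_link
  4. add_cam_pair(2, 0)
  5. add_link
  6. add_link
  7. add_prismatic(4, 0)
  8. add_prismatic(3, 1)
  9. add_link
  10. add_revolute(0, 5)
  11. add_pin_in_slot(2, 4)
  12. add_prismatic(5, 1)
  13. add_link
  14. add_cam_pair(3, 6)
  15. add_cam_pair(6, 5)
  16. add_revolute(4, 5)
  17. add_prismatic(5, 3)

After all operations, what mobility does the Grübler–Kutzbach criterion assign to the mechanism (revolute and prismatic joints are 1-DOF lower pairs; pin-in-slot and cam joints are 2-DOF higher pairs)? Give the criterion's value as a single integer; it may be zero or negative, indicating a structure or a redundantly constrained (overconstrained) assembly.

[1;0;0] (link 0 is ground)
L+ [2;0;0]
C(0,1)∈J2 [2;0;1]
L+ [3;0;1]
C(2,0)∈J2 [3;0;2]
L+ [4;0;2]
L+ [5;0;2]
P(4,0)∈J1 [5;1;2]
P(3,1)∈J1 [5;2;2]
L+ [6;2;2]
R(0,5)∈J1 [6;3;2]
PS(2,4)∈J2 [6;3;3]
P(5,1)∈J1 [6;4;3]
L+ [7;4;3]
C(3,6)∈J2 [7;4;4]
C(6,5)∈J2 [7;4;5]
R(4,5)∈J1 [7;5;5]
P(5,3)∈J1 [7;6;5]
mobility = 18 − 12 − 5 = 1

M = 1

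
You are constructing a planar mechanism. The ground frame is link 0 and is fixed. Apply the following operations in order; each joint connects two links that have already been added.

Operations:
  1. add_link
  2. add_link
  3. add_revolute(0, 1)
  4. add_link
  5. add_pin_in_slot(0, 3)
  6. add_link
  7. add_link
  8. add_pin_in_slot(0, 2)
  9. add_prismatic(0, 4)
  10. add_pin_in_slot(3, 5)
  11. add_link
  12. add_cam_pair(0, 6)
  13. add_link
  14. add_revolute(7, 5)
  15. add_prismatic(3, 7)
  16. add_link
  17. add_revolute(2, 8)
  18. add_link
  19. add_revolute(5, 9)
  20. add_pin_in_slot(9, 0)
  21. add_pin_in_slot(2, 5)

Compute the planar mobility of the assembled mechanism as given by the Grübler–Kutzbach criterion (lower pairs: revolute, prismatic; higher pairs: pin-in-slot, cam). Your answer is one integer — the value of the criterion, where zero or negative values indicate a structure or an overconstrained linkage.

L=1 J1=0 J2=0
add link → L=2 J1=0 J2=0
add link → L=3 J1=0 J2=0
R@0,1 dof=1 J1 → L=3 J1=1 J2=0
add link → L=4 J1=1 J2=0
PS@0,3 dof=2 J2 → L=4 J1=1 J2=1
add link → L=5 J1=1 J2=1
add link → L=6 J1=1 J2=1
PS@0,2 dof=2 J2 → L=6 J1=1 J2=2
P@0,4 dof=1 J1 → L=6 J1=2 J2=2
PS@3,5 dof=2 J2 → L=6 J1=2 J2=3
add link → L=7 J1=2 J2=3
C@0,6 dof=2 J2 → L=7 J1=2 J2=4
add link → L=8 J1=2 J2=4
R@7,5 dof=1 J1 → L=8 J1=3 J2=4
P@3,7 dof=1 J1 → L=8 J1=4 J2=4
add link → L=9 J1=4 J2=4
R@2,8 dof=1 J1 → L=9 J1=5 J2=4
add link → L=10 J1=5 J2=4
R@5,9 dof=1 J1 → L=10 J1=6 J2=4
PS@9,0 dof=2 J2 → L=10 J1=6 J2=5
PS@2,5 dof=2 J2 → L=10 J1=6 J2=6
M=3(L−1)−2J1−J2=3·9−2·6−6=9

M = 9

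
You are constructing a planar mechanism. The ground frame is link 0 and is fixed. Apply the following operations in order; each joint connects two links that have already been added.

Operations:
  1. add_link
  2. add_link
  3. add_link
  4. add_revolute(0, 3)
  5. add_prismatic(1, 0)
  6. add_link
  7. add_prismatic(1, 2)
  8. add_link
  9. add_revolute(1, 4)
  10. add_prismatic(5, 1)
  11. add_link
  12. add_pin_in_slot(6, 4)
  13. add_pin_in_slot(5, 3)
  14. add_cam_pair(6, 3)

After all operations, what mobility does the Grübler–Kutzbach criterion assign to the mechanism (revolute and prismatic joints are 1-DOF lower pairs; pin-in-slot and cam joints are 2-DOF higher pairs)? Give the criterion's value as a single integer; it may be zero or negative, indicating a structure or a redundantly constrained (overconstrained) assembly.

M = 5

[1;0;0] (link 0 is ground)
L+ [2;0;0]
L+ [3;0;0]
L+ [4;0;0]
R(0,3)∈J1 [4;1;0]
P(1,0)∈J1 [4;2;0]
L+ [5;2;0]
P(1,2)∈J1 [5;3;0]
L+ [6;3;0]
R(1,4)∈J1 [6;4;0]
P(5,1)∈J1 [6;5;0]
L+ [7;5;0]
PS(6,4)∈J2 [7;5;1]
PS(5,3)∈J2 [7;5;2]
C(6,3)∈J2 [7;5;3]
mobility = 18 − 10 − 3 = 5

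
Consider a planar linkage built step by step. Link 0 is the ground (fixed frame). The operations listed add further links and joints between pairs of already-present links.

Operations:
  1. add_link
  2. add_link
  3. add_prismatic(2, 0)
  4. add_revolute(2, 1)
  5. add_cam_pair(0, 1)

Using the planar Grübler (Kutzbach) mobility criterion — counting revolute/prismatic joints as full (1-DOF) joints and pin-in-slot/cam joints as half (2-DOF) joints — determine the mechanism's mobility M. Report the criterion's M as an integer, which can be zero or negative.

[1;0;0] (link 0 is ground)
L+ [2;0;0]
L+ [3;0;0]
P(2,0)∈J1 [3;1;0]
R(2,1)∈J1 [3;2;0]
C(0,1)∈J2 [3;2;1]
mobility = 6 − 4 − 1 = 1

M = 1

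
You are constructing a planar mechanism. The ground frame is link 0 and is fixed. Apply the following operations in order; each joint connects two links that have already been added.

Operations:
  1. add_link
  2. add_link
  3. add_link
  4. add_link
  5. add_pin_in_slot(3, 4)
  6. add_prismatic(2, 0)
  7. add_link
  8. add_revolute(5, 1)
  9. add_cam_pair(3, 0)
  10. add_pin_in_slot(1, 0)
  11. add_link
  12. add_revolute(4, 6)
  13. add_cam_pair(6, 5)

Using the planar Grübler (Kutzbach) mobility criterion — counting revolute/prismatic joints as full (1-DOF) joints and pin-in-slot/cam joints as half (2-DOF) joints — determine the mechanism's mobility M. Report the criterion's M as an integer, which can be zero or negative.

link 0 = ground. State L|J1|J2 = 1|0|0
+link1  2|0|0
+link2  3|0|0
+link3  4|0|0
+link4  5|0|0
PS(3,4) f=2→J2  5|0|1
P(2,0) f=1→J1  5|1|1
+link5  6|1|1
R(5,1) f=1→J1  6|2|1
C(3,0) f=2→J2  6|2|2
PS(1,0) f=2→J2  6|2|3
+link6  7|2|3
R(4,6) f=1→J1  7|3|3
C(6,5) f=2→J2  7|3|4
M = 3(7−1)−2·3−4 = 18−6−4 = 8

M = 8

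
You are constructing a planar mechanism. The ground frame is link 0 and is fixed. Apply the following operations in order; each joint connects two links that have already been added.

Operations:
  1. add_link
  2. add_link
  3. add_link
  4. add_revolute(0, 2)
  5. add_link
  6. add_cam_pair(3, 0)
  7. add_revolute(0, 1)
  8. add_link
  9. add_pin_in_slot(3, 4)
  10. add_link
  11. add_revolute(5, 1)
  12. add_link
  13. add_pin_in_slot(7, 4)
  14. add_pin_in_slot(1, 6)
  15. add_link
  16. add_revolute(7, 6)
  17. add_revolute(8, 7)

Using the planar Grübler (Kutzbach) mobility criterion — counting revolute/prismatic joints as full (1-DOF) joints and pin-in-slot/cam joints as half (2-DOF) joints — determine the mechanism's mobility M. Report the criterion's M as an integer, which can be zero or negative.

M = 10

ground; <1,0,0>
#1 <2,0,0>
#2 <3,0,0>
#3 <4,0,0>
R:0↔2 J1 <4,1,0>
#4 <5,1,0>
C:3↔0 J2 <5,1,1>
R:0↔1 J1 <5,2,1>
#5 <6,2,1>
PS:3↔4 J2 <6,2,2>
#6 <7,2,2>
R:5↔1 J1 <7,3,2>
#7 <8,3,2>
PS:7↔4 J2 <8,3,3>
PS:1↔6 J2 <8,3,4>
#8 <9,3,4>
R:7↔6 J1 <9,4,4>
R:8↔7 J1 <9,5,4>
3×8 − 2×5 − 1×4 = 10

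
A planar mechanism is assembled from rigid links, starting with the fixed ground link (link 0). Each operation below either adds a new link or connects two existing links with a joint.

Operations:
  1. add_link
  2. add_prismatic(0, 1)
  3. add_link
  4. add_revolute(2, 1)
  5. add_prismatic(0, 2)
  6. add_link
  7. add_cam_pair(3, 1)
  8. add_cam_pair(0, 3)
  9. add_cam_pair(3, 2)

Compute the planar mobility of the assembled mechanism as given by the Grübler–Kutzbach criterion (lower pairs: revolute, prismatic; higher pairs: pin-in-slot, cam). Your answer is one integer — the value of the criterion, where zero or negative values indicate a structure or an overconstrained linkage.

L=1 J1=0 J2=0
add link → L=2 J1=0 J2=0
P@0,1 dof=1 J1 → L=2 J1=1 J2=0
add link → L=3 J1=1 J2=0
R@2,1 dof=1 J1 → L=3 J1=2 J2=0
P@0,2 dof=1 J1 → L=3 J1=3 J2=0
add link → L=4 J1=3 J2=0
C@3,1 dof=2 J2 → L=4 J1=3 J2=1
C@0,3 dof=2 J2 → L=4 J1=3 J2=2
C@3,2 dof=2 J2 → L=4 J1=3 J2=3
M=3(L−1)−2J1−J2=3·3−2·3−3=0

M = 0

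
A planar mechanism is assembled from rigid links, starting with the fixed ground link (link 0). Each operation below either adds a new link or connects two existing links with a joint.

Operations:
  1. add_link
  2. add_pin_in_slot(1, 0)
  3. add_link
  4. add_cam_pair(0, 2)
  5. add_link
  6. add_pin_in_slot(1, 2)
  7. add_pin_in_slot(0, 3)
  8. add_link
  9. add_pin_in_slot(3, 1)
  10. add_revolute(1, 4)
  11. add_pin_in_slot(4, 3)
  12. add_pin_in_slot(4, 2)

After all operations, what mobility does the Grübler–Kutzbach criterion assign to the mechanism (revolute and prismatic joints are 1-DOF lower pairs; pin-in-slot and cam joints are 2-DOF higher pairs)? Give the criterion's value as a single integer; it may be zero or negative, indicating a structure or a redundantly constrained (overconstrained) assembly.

M = 3

ground; <1,0,0>
#1 <2,0,0>
PS:1↔0 J2 <2,0,1>
#2 <3,0,1>
C:0↔2 J2 <3,0,2>
#3 <4,0,2>
PS:1↔2 J2 <4,0,3>
PS:0↔3 J2 <4,0,4>
#4 <5,0,4>
PS:3↔1 J2 <5,0,5>
R:1↔4 J1 <5,1,5>
PS:4↔3 J2 <5,1,6>
PS:4↔2 J2 <5,1,7>
3×4 − 2×1 − 1×7 = 3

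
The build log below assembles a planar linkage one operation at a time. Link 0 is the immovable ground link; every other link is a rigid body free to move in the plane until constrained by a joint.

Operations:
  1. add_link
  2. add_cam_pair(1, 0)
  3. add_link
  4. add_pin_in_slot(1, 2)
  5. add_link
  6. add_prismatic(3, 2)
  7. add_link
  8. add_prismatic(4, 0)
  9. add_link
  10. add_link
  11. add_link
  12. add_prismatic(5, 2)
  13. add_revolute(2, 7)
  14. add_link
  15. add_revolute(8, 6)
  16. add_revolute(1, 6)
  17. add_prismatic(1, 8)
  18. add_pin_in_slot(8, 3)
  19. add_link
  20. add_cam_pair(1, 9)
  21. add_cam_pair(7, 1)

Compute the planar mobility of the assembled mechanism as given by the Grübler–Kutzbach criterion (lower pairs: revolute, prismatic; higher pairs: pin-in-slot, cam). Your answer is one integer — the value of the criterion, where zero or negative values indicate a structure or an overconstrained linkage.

M = 8

(L,J1,J2)=(1,0,0); link0 fixed
link1: (2,0,0)
C 1-0 [J2]: (2,0,1)
link2: (3,0,1)
PS 1-2 [J2]: (3,0,2)
link3: (4,0,2)
P 3-2 [J1]: (4,1,2)
link4: (5,1,2)
P 4-0 [J1]: (5,2,2)
link5: (6,2,2)
link6: (7,2,2)
link7: (8,2,2)
P 5-2 [J1]: (8,3,2)
R 2-7 [J1]: (8,4,2)
link8: (9,4,2)
R 8-6 [J1]: (9,5,2)
R 1-6 [J1]: (9,6,2)
P 1-8 [J1]: (9,7,2)
PS 8-3 [J2]: (9,7,3)
link9: (10,7,3)
C 1-9 [J2]: (10,7,4)
C 7-1 [J2]: (10,7,5)
Grübler: 3·9 − 2·7 − 5 = 8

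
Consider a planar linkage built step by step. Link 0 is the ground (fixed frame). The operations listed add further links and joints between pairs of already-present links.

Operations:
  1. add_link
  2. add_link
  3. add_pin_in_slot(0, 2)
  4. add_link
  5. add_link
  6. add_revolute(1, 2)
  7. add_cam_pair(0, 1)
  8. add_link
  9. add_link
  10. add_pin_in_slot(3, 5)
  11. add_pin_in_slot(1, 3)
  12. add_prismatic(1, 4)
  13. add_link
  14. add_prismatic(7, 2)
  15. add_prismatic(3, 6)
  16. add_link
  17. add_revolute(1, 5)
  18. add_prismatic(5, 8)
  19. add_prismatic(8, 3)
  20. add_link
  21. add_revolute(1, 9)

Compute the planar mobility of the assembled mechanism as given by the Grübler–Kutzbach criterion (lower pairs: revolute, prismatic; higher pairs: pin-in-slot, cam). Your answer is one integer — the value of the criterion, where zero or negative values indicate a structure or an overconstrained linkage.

link 0 = ground. State L|J1|J2 = 1|0|0
+link1  2|0|0
+link2  3|0|0
PS(0,2) f=2→J2  3|0|1
+link3  4|0|1
+link4  5|0|1
R(1,2) f=1→J1  5|1|1
C(0,1) f=2→J2  5|1|2
+link5  6|1|2
+link6  7|1|2
PS(3,5) f=2→J2  7|1|3
PS(1,3) f=2→J2  7|1|4
P(1,4) f=1→J1  7|2|4
+link7  8|2|4
P(7,2) f=1→J1  8|3|4
P(3,6) f=1→J1  8|4|4
+link8  9|4|4
R(1,5) f=1→J1  9|5|4
P(5,8) f=1→J1  9|6|4
P(8,3) f=1→J1  9|7|4
+link9  10|7|4
R(1,9) f=1→J1  10|8|4
M = 3(10−1)−2·8−4 = 27−16−4 = 7

M = 7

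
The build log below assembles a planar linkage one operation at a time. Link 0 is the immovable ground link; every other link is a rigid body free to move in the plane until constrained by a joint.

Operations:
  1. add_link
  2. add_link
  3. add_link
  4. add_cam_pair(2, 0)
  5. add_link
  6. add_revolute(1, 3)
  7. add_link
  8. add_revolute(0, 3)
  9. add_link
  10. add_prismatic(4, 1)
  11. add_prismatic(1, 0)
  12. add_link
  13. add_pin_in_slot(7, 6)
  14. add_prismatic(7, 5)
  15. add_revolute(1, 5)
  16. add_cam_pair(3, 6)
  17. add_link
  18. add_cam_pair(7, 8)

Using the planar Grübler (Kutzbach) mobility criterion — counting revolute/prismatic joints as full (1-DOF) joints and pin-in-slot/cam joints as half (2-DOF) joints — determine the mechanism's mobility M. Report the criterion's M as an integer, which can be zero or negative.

(L,J1,J2)=(1,0,0); link0 fixed
link1: (2,0,0)
link2: (3,0,0)
link3: (4,0,0)
C 2-0 [J2]: (4,0,1)
link4: (5,0,1)
R 1-3 [J1]: (5,1,1)
link5: (6,1,1)
R 0-3 [J1]: (6,2,1)
link6: (7,2,1)
P 4-1 [J1]: (7,3,1)
P 1-0 [J1]: (7,4,1)
link7: (8,4,1)
PS 7-6 [J2]: (8,4,2)
P 7-5 [J1]: (8,5,2)
R 1-5 [J1]: (8,6,2)
C 3-6 [J2]: (8,6,3)
link8: (9,6,3)
C 7-8 [J2]: (9,6,4)
Grübler: 3·8 − 2·6 − 4 = 8

M = 8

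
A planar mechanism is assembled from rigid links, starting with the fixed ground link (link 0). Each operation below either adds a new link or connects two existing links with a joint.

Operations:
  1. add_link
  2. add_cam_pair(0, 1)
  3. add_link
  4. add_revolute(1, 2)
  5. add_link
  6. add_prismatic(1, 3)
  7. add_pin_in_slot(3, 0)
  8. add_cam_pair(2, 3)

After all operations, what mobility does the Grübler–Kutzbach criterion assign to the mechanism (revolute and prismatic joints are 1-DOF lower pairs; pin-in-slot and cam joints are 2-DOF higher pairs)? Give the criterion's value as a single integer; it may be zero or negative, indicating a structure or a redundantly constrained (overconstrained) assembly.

M = 2

ground; <1,0,0>
#1 <2,0,0>
C:0↔1 J2 <2,0,1>
#2 <3,0,1>
R:1↔2 J1 <3,1,1>
#3 <4,1,1>
P:1↔3 J1 <4,2,1>
PS:3↔0 J2 <4,2,2>
C:2↔3 J2 <4,2,3>
3×3 − 2×2 − 1×3 = 2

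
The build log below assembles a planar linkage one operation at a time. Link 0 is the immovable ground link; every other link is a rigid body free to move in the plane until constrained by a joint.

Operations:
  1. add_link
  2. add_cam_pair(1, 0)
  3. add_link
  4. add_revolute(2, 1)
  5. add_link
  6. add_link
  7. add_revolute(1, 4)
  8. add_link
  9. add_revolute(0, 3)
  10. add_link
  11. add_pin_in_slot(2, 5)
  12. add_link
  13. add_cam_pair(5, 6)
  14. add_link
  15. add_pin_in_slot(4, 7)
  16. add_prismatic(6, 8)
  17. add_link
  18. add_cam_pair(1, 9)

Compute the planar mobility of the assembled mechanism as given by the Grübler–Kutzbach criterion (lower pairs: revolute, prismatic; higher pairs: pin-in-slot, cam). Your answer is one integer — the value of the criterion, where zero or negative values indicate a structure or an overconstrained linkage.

[1;0;0] (link 0 is ground)
L+ [2;0;0]
C(1,0)∈J2 [2;0;1]
L+ [3;0;1]
R(2,1)∈J1 [3;1;1]
L+ [4;1;1]
L+ [5;1;1]
R(1,4)∈J1 [5;2;1]
L+ [6;2;1]
R(0,3)∈J1 [6;3;1]
L+ [7;3;1]
PS(2,5)∈J2 [7;3;2]
L+ [8;3;2]
C(5,6)∈J2 [8;3;3]
L+ [9;3;3]
PS(4,7)∈J2 [9;3;4]
P(6,8)∈J1 [9;4;4]
L+ [10;4;4]
C(1,9)∈J2 [10;4;5]
mobility = 27 − 8 − 5 = 14

M = 14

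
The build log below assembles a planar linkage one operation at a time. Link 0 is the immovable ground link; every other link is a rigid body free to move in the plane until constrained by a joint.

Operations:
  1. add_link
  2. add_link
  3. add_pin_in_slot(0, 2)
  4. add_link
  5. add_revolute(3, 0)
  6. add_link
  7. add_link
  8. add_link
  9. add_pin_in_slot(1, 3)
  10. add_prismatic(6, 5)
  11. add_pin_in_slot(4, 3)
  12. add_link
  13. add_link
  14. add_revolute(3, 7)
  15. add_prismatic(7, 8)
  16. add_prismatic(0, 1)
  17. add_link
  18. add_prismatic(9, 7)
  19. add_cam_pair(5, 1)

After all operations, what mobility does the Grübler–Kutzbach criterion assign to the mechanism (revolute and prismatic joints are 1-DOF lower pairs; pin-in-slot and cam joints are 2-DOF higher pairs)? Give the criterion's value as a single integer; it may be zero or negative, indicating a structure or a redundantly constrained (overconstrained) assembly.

[1;0;0] (link 0 is ground)
L+ [2;0;0]
L+ [3;0;0]
PS(0,2)∈J2 [3;0;1]
L+ [4;0;1]
R(3,0)∈J1 [4;1;1]
L+ [5;1;1]
L+ [6;1;1]
L+ [7;1;1]
PS(1,3)∈J2 [7;1;2]
P(6,5)∈J1 [7;2;2]
PS(4,3)∈J2 [7;2;3]
L+ [8;2;3]
L+ [9;2;3]
R(3,7)∈J1 [9;3;3]
P(7,8)∈J1 [9;4;3]
P(0,1)∈J1 [9;5;3]
L+ [10;5;3]
P(9,7)∈J1 [10;6;3]
C(5,1)∈J2 [10;6;4]
mobility = 27 − 12 − 4 = 11

M = 11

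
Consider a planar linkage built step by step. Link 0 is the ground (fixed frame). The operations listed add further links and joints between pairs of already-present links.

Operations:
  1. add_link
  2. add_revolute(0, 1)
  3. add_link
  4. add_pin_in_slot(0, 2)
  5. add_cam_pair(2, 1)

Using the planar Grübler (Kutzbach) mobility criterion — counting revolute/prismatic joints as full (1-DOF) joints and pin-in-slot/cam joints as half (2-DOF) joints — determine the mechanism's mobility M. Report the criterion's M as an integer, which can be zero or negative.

ground; <1,0,0>
#1 <2,0,0>
R:0↔1 J1 <2,1,0>
#2 <3,1,0>
PS:0↔2 J2 <3,1,1>
C:2↔1 J2 <3,1,2>
3×2 − 2×1 − 1×2 = 2

M = 2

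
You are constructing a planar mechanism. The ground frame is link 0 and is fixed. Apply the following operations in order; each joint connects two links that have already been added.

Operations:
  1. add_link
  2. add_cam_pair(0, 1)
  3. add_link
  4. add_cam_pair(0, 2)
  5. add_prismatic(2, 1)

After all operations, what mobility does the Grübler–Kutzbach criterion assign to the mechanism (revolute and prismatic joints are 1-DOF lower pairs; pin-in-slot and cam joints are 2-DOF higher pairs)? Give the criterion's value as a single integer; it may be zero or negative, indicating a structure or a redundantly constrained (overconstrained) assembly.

M = 2

[1;0;0] (link 0 is ground)
L+ [2;0;0]
C(0,1)∈J2 [2;0;1]
L+ [3;0;1]
C(0,2)∈J2 [3;0;2]
P(2,1)∈J1 [3;1;2]
mobility = 6 − 2 − 2 = 2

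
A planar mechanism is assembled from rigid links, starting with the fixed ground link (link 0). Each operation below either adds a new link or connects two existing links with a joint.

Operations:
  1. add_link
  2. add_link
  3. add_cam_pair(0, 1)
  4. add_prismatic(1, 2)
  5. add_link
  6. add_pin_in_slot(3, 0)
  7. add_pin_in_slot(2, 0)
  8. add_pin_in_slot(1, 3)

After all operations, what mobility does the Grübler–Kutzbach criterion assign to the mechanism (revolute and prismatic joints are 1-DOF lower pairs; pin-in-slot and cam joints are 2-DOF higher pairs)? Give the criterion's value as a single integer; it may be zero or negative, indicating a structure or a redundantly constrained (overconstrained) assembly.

link 0 = ground. State L|J1|J2 = 1|0|0
+link1  2|0|0
+link2  3|0|0
C(0,1) f=2→J2  3|0|1
P(1,2) f=1→J1  3|1|1
+link3  4|1|1
PS(3,0) f=2→J2  4|1|2
PS(2,0) f=2→J2  4|1|3
PS(1,3) f=2→J2  4|1|4
M = 3(4−1)−2·1−4 = 9−2−4 = 3

M = 3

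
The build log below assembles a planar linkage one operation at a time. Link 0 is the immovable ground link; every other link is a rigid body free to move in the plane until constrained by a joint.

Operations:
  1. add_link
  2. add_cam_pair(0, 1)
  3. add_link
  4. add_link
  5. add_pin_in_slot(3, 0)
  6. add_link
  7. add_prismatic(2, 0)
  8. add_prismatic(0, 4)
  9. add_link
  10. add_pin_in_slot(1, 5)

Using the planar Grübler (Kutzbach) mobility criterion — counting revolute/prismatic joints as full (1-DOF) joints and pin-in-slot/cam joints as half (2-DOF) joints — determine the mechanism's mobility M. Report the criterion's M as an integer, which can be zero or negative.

M = 8

[1;0;0] (link 0 is ground)
L+ [2;0;0]
C(0,1)∈J2 [2;0;1]
L+ [3;0;1]
L+ [4;0;1]
PS(3,0)∈J2 [4;0;2]
L+ [5;0;2]
P(2,0)∈J1 [5;1;2]
P(0,4)∈J1 [5;2;2]
L+ [6;2;2]
PS(1,5)∈J2 [6;2;3]
mobility = 15 − 4 − 3 = 8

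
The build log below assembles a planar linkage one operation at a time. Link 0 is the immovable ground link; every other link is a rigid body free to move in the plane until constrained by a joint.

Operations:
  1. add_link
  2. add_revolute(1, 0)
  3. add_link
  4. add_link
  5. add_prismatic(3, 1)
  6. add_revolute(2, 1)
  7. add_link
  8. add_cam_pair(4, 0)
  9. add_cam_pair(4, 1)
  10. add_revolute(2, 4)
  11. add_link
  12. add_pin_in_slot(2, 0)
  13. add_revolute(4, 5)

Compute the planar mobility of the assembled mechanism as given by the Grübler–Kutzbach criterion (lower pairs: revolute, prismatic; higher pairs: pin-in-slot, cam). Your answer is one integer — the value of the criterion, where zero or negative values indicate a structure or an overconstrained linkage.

ground; <1,0,0>
#1 <2,0,0>
R:1↔0 J1 <2,1,0>
#2 <3,1,0>
#3 <4,1,0>
P:3↔1 J1 <4,2,0>
R:2↔1 J1 <4,3,0>
#4 <5,3,0>
C:4↔0 J2 <5,3,1>
C:4↔1 J2 <5,3,2>
R:2↔4 J1 <5,4,2>
#5 <6,4,2>
PS:2↔0 J2 <6,4,3>
R:4↔5 J1 <6,5,3>
3×5 − 2×5 − 1×3 = 2

M = 2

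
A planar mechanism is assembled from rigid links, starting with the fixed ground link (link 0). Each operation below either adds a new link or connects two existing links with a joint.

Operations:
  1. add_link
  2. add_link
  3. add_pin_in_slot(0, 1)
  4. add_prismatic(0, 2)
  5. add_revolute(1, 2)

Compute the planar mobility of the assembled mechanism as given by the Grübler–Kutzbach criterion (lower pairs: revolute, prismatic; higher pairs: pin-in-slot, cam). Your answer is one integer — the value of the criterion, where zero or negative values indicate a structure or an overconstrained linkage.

L=1 J1=0 J2=0
add link → L=2 J1=0 J2=0
add link → L=3 J1=0 J2=0
PS@0,1 dof=2 J2 → L=3 J1=0 J2=1
P@0,2 dof=1 J1 → L=3 J1=1 J2=1
R@1,2 dof=1 J1 → L=3 J1=2 J2=1
M=3(L−1)−2J1−J2=3·2−2·2−1=1

M = 1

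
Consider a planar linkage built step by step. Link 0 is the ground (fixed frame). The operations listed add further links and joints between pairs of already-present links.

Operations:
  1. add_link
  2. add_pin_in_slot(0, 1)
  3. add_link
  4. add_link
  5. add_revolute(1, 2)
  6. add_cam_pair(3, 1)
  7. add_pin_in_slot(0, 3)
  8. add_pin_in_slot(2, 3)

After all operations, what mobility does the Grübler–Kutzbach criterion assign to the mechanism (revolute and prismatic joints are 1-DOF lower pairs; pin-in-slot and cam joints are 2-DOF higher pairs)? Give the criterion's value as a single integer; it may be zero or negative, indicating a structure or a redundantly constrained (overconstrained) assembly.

ground; <1,0,0>
#1 <2,0,0>
PS:0↔1 J2 <2,0,1>
#2 <3,0,1>
#3 <4,0,1>
R:1↔2 J1 <4,1,1>
C:3↔1 J2 <4,1,2>
PS:0↔3 J2 <4,1,3>
PS:2↔3 J2 <4,1,4>
3×3 − 2×1 − 1×4 = 3

M = 3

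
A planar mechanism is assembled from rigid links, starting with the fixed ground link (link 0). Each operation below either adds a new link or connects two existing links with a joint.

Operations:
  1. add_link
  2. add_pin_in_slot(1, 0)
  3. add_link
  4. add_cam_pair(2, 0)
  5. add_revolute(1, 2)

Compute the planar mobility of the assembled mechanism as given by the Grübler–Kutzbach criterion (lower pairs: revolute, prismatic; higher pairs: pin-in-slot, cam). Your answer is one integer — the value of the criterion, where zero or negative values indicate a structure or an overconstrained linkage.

link 0 = ground. State L|J1|J2 = 1|0|0
+link1  2|0|0
PS(1,0) f=2→J2  2|0|1
+link2  3|0|1
C(2,0) f=2→J2  3|0|2
R(1,2) f=1→J1  3|1|2
M = 3(3−1)−2·1−2 = 6−2−2 = 2

M = 2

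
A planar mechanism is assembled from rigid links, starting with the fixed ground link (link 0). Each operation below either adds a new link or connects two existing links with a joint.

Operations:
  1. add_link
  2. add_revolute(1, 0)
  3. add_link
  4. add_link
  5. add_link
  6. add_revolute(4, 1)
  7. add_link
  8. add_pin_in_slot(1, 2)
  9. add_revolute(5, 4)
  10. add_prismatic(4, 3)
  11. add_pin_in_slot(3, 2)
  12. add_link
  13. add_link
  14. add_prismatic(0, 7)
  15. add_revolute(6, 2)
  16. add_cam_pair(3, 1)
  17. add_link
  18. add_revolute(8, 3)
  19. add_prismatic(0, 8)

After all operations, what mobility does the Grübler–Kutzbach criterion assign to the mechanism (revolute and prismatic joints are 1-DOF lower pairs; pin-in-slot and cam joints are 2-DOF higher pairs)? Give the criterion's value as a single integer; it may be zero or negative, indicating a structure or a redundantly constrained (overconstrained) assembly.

link 0 = ground. State L|J1|J2 = 1|0|0
+link1  2|0|0
R(1,0) f=1→J1  2|1|0
+link2  3|1|0
+link3  4|1|0
+link4  5|1|0
R(4,1) f=1→J1  5|2|0
+link5  6|2|0
PS(1,2) f=2→J2  6|2|1
R(5,4) f=1→J1  6|3|1
P(4,3) f=1→J1  6|4|1
PS(3,2) f=2→J2  6|4|2
+link6  7|4|2
+link7  8|4|2
P(0,7) f=1→J1  8|5|2
R(6,2) f=1→J1  8|6|2
C(3,1) f=2→J2  8|6|3
+link8  9|6|3
R(8,3) f=1→J1  9|7|3
P(0,8) f=1→J1  9|8|3
M = 3(9−1)−2·8−3 = 24−16−3 = 5

M = 5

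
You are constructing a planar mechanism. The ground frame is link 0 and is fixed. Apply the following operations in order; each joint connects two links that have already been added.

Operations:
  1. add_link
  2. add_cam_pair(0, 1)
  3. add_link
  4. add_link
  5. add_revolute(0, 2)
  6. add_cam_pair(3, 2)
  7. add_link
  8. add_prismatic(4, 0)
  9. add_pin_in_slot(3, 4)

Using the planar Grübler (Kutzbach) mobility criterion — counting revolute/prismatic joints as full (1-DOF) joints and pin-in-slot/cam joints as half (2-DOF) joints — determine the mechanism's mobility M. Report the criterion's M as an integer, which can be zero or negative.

L=1 J1=0 J2=0
add link → L=2 J1=0 J2=0
C@0,1 dof=2 J2 → L=2 J1=0 J2=1
add link → L=3 J1=0 J2=1
add link → L=4 J1=0 J2=1
R@0,2 dof=1 J1 → L=4 J1=1 J2=1
C@3,2 dof=2 J2 → L=4 J1=1 J2=2
add link → L=5 J1=1 J2=2
P@4,0 dof=1 J1 → L=5 J1=2 J2=2
PS@3,4 dof=2 J2 → L=5 J1=2 J2=3
M=3(L−1)−2J1−J2=3·4−2·2−3=5

M = 5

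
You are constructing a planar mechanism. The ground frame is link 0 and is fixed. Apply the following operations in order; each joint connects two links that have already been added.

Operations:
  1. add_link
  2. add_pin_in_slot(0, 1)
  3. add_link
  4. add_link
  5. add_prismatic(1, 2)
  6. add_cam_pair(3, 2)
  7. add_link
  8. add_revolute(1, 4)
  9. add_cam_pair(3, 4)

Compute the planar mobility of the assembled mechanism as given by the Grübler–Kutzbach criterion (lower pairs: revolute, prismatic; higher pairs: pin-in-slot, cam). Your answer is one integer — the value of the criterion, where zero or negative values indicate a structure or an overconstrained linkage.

M = 5

L=1 J1=0 J2=0
add link → L=2 J1=0 J2=0
PS@0,1 dof=2 J2 → L=2 J1=0 J2=1
add link → L=3 J1=0 J2=1
add link → L=4 J1=0 J2=1
P@1,2 dof=1 J1 → L=4 J1=1 J2=1
C@3,2 dof=2 J2 → L=4 J1=1 J2=2
add link → L=5 J1=1 J2=2
R@1,4 dof=1 J1 → L=5 J1=2 J2=2
C@3,4 dof=2 J2 → L=5 J1=2 J2=3
M=3(L−1)−2J1−J2=3·4−2·2−3=5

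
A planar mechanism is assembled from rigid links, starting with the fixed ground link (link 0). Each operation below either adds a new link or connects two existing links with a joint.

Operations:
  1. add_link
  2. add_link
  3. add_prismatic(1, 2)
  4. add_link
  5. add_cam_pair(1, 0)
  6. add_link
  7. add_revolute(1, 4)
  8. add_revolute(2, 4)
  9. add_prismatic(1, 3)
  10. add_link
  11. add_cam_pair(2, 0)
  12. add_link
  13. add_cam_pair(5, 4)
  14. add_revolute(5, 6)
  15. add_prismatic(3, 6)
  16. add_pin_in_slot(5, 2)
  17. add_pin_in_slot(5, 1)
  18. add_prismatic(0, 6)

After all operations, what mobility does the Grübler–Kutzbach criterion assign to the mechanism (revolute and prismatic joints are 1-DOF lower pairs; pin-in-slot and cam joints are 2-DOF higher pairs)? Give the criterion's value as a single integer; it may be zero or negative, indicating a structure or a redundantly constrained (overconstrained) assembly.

link 0 = ground. State L|J1|J2 = 1|0|0
+link1  2|0|0
+link2  3|0|0
P(1,2) f=1→J1  3|1|0
+link3  4|1|0
C(1,0) f=2→J2  4|1|1
+link4  5|1|1
R(1,4) f=1→J1  5|2|1
R(2,4) f=1→J1  5|3|1
P(1,3) f=1→J1  5|4|1
+link5  6|4|1
C(2,0) f=2→J2  6|4|2
+link6  7|4|2
C(5,4) f=2→J2  7|4|3
R(5,6) f=1→J1  7|5|3
P(3,6) f=1→J1  7|6|3
PS(5,2) f=2→J2  7|6|4
PS(5,1) f=2→J2  7|6|5
P(0,6) f=1→J1  7|7|5
M = 3(7−1)−2·7−5 = 18−14−5 = -1

M = -1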